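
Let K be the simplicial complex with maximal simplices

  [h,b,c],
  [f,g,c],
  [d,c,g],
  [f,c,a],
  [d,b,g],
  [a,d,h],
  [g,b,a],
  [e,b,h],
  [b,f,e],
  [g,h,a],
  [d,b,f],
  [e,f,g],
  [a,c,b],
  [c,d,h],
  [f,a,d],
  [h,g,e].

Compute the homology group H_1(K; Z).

H_1 ≅ Z^2.

We work with the vertex ordering a < b < c < d < e < f < g < h. The simplices of K, each written with vertices in increasing order, are:

  0-simplices (8): a, b, c, d, e, f, g, h
  1-simplices (24): ab, ac, ad, af, ag, ah, bc, bd, be, bf, bg, bh, cd, cf, cg, ch, df, dg, dh, ef, eg, eh, fg, gh
  2-simplices (16): abc, abg, acf, adf, adh, agh, bch, bdf, bdg, bef, beh, cdg, cdh, cfg, efg, egh

Hence C_0 ≅ Z^8, C_1 ≅ Z^24, C_2 ≅ Z^16.

∂_1: C_1 → C_0 maps an edge to its endpoints' difference, ∂[p,q] = q − p.
The resulting 8×24 matrix has rank 7, and its Smith normal form has invariant factors (1,1,1,1,1,1,1).

∂_2: C_2 → C_1 acts by ∂[p,q,r] = [q,r] − [p,r] + [p,q]. For instance
  ∂abc = bc − ac + ab,
  ∂bch = ch − bh + bc.
The resulting 24×16 matrix has rank 15, and its Smith normal form has invariant factors (1,1,1,1,1,1,1,1,1,1,1,1,1,1,1).

Reading off H_k = ker ∂_k / im ∂_{k+1}:

  H_1: rank ker ∂_1 − rank ∂_2 = (24 − 7) − 15 = 2, and the invariant factors of ∂_2 are all 1, so H_1 ≅ Z^2.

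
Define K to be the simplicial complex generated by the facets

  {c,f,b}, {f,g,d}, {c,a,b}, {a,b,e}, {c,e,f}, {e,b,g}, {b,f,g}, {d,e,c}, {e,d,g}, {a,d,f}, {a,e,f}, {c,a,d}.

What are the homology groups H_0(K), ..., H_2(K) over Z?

H_0 ≅ Z,  H_1 ≅ Z_2,  H_2 = 0.

We work with the vertex ordering a < b < c < d < e < f < g. The simplices of K, each written with vertices in increasing order, are:

  0-simplices (7): a, b, c, d, e, f, g
  1-simplices (18): ab, ac, ad, ae, af, bc, be, bf, bg, cd, ce, cf, de, df, dg, ef, eg, fg
  2-simplices (12): abc, abe, acd, adf, aef, bcf, beg, bfg, cde, cef, deg, dfg

so the chain groups are C_0 ≅ Z^7, C_1 ≅ Z^18, C_2 ≅ Z^12.

The boundary map ∂_1: C_1 → C_0 maps an edge to its endpoints' difference, ∂[p,q] = q − p. For instance
  ∂cd = d − c.
The 7×18 boundary matrix has rank 6 and Smith normal form diag(1,1,1,1,1,1).

∂_2: C_2 → C_1 acts by ∂[p,q,r] = [q,r] − [p,r] + [p,q]. For instance
  ∂cef = ef − cf + ce,
  ∂acd = cd − ad + ac.
This gives a 18×12 integer matrix of rank 12; reducing to Smith normal form yields diagonal entries (1,1,1,1,1,1,1,1,1,1,1,2).

Now H_k = ker ∂_k / im ∂_{k+1}, so:

  H_0: rank C_0 − rank ∂_1 = 7 − 6 = 1, and the invariant factors of ∂_1 are all 1, so H_0 = Z.
  H_1: rank ker ∂_1 − rank ∂_2 = (18 − 6) − 12 = 0, and ∂_2 has invariant factor 2 > 1, so H_1 = Z_2.
  H_2: rank ker ∂_2 − rank ∂_3 = (12 − 12) − 0 = 0, and there is no ∂_3, so H_2 = 0.

As a check, the Euler characteristic is 7 − 18 + 12 = 1, which agrees with 1 − 0 + 0 = 1.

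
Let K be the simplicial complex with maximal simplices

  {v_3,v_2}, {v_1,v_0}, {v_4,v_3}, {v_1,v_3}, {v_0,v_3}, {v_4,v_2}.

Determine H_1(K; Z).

Order the vertices as v_0 < v_1 < v_2 < v_3 < v_4. Listing each simplex with vertices in this order, K has dimension 1 with simplices:

  0-simplices (5): [v_0], [v_1], [v_2], [v_3], [v_4]
  1-simplices (6): [v_0,v_1], [v_0,v_3], [v_1,v_3], [v_2,v_3], [v_2,v_4], [v_3,v_4]

so the chain groups are C_0 ≅ Z^5, C_1 ≅ Z^6.

∂_1: C_1 → C_0 sends each edge [p,q] (with p < q) to q − p.
The resulting 5×6 matrix has rank 4, and its Smith normal form has invariant factors (1,1,1,1).

From H_k ≅ ker(∂_k) / im(∂_{k+1}) we obtain:

  H_1: rank ker ∂_1 − rank ∂_2 = (6 − 4) − 0 = 2, and there is no ∂_2, so H_1 = Z^2.

(K is a triangulation of a wedge of 2 circles.)

H_1 ≅ Z^2.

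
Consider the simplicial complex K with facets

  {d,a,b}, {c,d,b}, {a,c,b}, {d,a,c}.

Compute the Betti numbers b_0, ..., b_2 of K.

Fix the vertex order a < b < c < d and write every simplex with vertices in increasing order. Then dim K = 2 and the simplices of K are:

  0-simplices (4): a, b, c, d
  1-simplices (6): ab, ac, ad, bc, bd, cd
  2-simplices (4): abc, abd, acd, bcd

Hence C_0 ≅ Z^4, C_1 ≅ Z^6, C_2 ≅ Z^4.

Boundary ∂_1: C_1 → C_0 maps an edge to its endpoints' difference, ∂[p,q] = q − p. For instance
  ∂bd = d − b.
As a 4×6 matrix over Z this has rank 3, with invariant factors (1,1,1).

The boundary map ∂_2: C_2 → C_1 acts by ∂[p,q,r] = [q,r] − [p,r] + [p,q]. For instance
  ∂bcd = cd − bd + bc,
  ∂abd = bd − ad + ab.
The resulting 6×4 matrix has rank 3, and its Smith normal form has invariant factors (1,1,1).

Computing H_k = (kernel of ∂_k) / (image of ∂_{k+1}):

  H_0: rank C_0 − rank ∂_1 = 4 − 3 = 1, and the invariant factors of ∂_1 are all 1, so H_0 = Z.
  H_1: rank ker ∂_1 − rank ∂_2 = (6 − 3) − 3 = 0, and the invariant factors of ∂_2 are all 1, so H_1 = 0.
  H_2: rank ker ∂_2 − rank ∂_3 = (4 − 3) − 0 = 1, and there is no ∂_3, so H_2 = Z.

Hence the Betti numbers are b_0 = 1, b_1 = 0, b_2 = 1.

b_0 = 1, b_1 = 0, b_2 = 1.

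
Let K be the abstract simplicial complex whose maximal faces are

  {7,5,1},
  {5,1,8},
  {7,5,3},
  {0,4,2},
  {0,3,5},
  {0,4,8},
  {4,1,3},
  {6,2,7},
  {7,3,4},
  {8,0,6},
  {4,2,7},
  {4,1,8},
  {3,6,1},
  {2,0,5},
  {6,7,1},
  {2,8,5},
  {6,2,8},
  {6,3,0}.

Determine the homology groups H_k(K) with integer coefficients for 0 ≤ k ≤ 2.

H_0 = Z,  H_1 = Z ⊕ Z/2Z,  H_2 = 0.

Order the vertices as 0 < 1 < 2 < 3 < 4 < 5 < 6 < 7 < 8. Listing each simplex with vertices in this order, K has dimension 2 with simplices:

  0-simplices (9): [0], [1], [2], [3], [4], [5], [6], [7], [8]
  1-simplices (27): (27 of them)
  2-simplices (18): [0,2,4], [0,2,5], [0,3,5], [0,3,6], [0,4,8], [0,6,8], [1,3,4], [1,3,6], [1,4,8], [1,5,7], [1,5,8], [1,6,7], [2,4,7], [2,5,8], [2,6,7], [2,6,8], [3,4,7], [3,5,7]

so the chain groups are C_0 ≅ Z^9, C_1 ≅ Z^27, C_2 ≅ Z^18.

The boundary map ∂_1: C_1 → C_0 is given by ∂[p,q] = [q] − [p].
This gives a 9×27 integer matrix of rank 8; reducing to Smith normal form yields diagonal entries (1,1,1,1,1,1,1,1).

The boundary map ∂_2: C_2 → C_1 maps a triangle to the signed sum of its edges. For instance
  ∂[2,6,7] = [6,7] − [2,7] + [2,6],
  ∂[1,6,7] = [6,7] − [1,7] + [1,6].
The resulting 27×18 matrix has rank 18, and its Smith normal form has invariant factors (1,1,1,1,1,1,1,1,1,1,1,1,1,1,1,1,1,2).

Reading off H_k = ker ∂_k / im ∂_{k+1}:

  H_0: rank C_0 − rank ∂_1 = 9 − 8 = 1, and the invariant factors of ∂_1 are all 1, so H_0 = Z.
  H_1: rank ker ∂_1 − rank ∂_2 = (27 − 8) − 18 = 1, and ∂_2 has invariant factor 2 > 1, so H_1 = Z ⊕ Z/2Z.
  H_2: rank ker ∂_2 − rank ∂_3 = (18 − 18) − 0 = 0, and there is no ∂_3, so H_2 = 0.

As a check, the Euler characteristic is 9 − 27 + 18 = 0, which agrees with 1 − 1 + 0 = 0.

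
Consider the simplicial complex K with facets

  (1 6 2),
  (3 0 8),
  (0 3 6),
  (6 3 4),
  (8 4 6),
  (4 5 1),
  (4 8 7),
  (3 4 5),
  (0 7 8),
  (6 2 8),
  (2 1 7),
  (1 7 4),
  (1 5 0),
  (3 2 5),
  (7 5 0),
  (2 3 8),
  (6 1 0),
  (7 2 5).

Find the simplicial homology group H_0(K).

H_0 = Z.

Order the vertices as 0 < 1 < 2 < 3 < 4 < 5 < 6 < 7 < 8. Listing each simplex with vertices in this order, K has dimension 2 with simplices:

  0-simplices (9): [0], [1], [2], [3], [4], [5], [6], [7], [8]
  1-simplices (27): (27 of them)
  2-simplices (18): [0,1,5], [0,1,6], [0,3,6], [0,3,8], [0,5,7], [0,7,8], [1,2,6], [1,2,7], [1,4,5], [1,4,7], [2,3,5], [2,3,8], [2,5,7], [2,6,8], [3,4,5], [3,4,6], [4,6,8], [4,7,8]

so the chain groups are C_0 ≅ Z^9, C_1 ≅ Z^27, C_2 ≅ Z^18.

The boundary map ∂_1: C_1 → C_0 maps an edge to its endpoints' difference, ∂[p,q] = q − p.
This gives a 9×27 integer matrix of rank 8; reducing to Smith normal form yields diagonal entries (1,1,1,1,1,1,1,1).

The boundary map ∂_2: C_2 → C_1 sends each 2-simplex [p,q,r] to [q,r] − [p,r] + [p,q]. For instance
  ∂[1,4,7] = [4,7] − [1,7] + [1,4],
  ∂[0,7,8] = [7,8] − [0,8] + [0,7].
As a 27×18 matrix over Z this has rank 18, with invariant factors (1,1,1,1,1,1,1,1,1,1,1,1,1,1,1,1,1,2).

Now H_k = ker ∂_k / im ∂_{k+1}, so:

  H_0: rank C_0 − rank ∂_1 = 9 − 8 = 1, and the invariant factors of ∂_1 are all 1, so H_0 ≅ Z.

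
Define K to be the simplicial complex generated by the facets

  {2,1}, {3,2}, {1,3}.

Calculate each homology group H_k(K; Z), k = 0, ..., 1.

H_0 = Z,  H_1 = Z.

We work with the vertex ordering 1 < 2 < 3. The simplices of K, each written with vertices in increasing order, are:

  0-simplices (3): [1], [2], [3]
  1-simplices (3): [1,2], [1,3], [2,3]

Hence C_0 ≅ Z^3, C_1 ≅ Z^3.

The boundary map ∂_1: C_1 → C_0 sends each edge [p,q] (with p < q) to q − p. For instance
  ∂[2,3] = [3] − [2].
The 3×3 boundary matrix has rank 2 and Smith normal form diag(1,1).

Now H_k = ker ∂_k / im ∂_{k+1}, so:

  H_0: rank C_0 − rank ∂_1 = 3 − 2 = 1, and the invariant factors of ∂_1 are all 1, so H_0 ≅ Z.
  H_1: rank ker ∂_1 − rank ∂_2 = (3 − 2) − 0 = 1, and there is no ∂_2, so H_1 ≅ Z.

As a check, the Euler characteristic is 3 − 3 = 0, which agrees with 1 − 1 = 0.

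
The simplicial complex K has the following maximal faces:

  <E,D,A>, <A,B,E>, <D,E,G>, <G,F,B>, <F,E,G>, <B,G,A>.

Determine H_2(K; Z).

H_2 ≅ 0.

Take the total order A < B < D < E < F < G on the vertex set. Then K (dimension 2) consists of the simplices:

  0-simplices (6): A, B, D, E, F, G
  1-simplices (12): AB, AD, AE, AG, BE, BF, BG, DE, DG, EF, EG, FG
  2-simplices (6): ABE, ABG, ADE, BFG, DEG, EFG

Hence C_0 ≅ Z^6, C_1 ≅ Z^12, C_2 ≅ Z^6.

Boundary ∂_1: C_1 → C_0 is given by ∂[p,q] = [q] − [p].
The 6×12 boundary matrix has rank 5 and Smith normal form diag(1,1,1,1,1).

∂_2: C_2 → C_1 sends each 2-simplex [p,q,r] to [q,r] − [p,r] + [p,q]. For instance
  ∂EFG = FG − EG + EF,
  ∂ADE = DE − AE + AD.
The 12×6 boundary matrix has rank 6 and Smith normal form diag(1,1,1,1,1,1).

Now H_k = ker ∂_k / im ∂_{k+1}, so:

  H_2: rank ker ∂_2 − rank ∂_3 = (6 − 6) − 0 = 0, and there is no ∂_3, so H_2 = 0.

(K is a triangulation of the cylinder S^1 x I.)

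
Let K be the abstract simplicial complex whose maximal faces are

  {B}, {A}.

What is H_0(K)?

K has 2 vertices.
rank ∂_0 = 0, rank ∂_1 = 0 ⇒ b_0 = 2 − 0 − 0 = 2. So H_0 = Z^2.

H_0 = Z^2.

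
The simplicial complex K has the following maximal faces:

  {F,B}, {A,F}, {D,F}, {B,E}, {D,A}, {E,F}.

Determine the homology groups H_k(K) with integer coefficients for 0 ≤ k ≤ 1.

Take the total order A < B < D < E < F on the vertex set. Then K (dimension 1) consists of the simplices:

  0-simplices (5): A, B, D, E, F
  1-simplices (6): AD, AF, BE, BF, DF, EF

Hence C_0 ≅ Z^5, C_1 ≅ Z^6.

∂_1: C_1 → C_0 is given by ∂[p,q] = [q] − [p].
The 5×6 boundary matrix has rank 4 and Smith normal form diag(1,1,1,1).

Reading off H_k = ker ∂_k / im ∂_{k+1}:

  H_0: rank C_0 − rank ∂_1 = 5 − 4 = 1, and the invariant factors of ∂_1 are all 1, so H_0 = Z.
  H_1: rank ker ∂_1 − rank ∂_2 = (6 − 4) − 0 = 2, and there is no ∂_2, so H_1 = Z^2.

H_0 ≅ Z,  H_1 ≅ Z^2.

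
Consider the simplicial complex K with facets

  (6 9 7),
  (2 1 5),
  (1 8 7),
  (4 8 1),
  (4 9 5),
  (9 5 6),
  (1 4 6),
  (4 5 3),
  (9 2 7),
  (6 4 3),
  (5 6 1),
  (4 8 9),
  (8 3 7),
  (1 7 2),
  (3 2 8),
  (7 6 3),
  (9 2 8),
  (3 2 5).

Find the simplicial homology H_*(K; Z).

H_0 = Z,  H_1 = Z ⊕ Z/2,  H_2 = 0.

We work with the vertex ordering 1 < 2 < 3 < 4 < 5 < 6 < 7 < 8 < 9. The simplices of K, each written with vertices in increasing order, are:

  0-simplices (9): [1], [2], [3], [4], [5], [6], [7], [8], [9]
  1-simplices (27): (27 of them)
  2-simplices (18): [1,2,5], [1,2,7], [1,4,6], [1,4,8], [1,5,6], [1,7,8], [2,3,5], [2,3,8], [2,7,9], [2,8,9], [3,4,5], [3,4,6], [3,6,7], [3,7,8], [4,5,9], [4,8,9], [5,6,9], [6,7,9]

so the chain groups are C_0 ≅ Z^9, C_1 ≅ Z^27, C_2 ≅ Z^18.

∂_1: C_1 → C_0 maps an edge to its endpoints' difference, ∂[p,q] = q − p.
The resulting 9×27 matrix has rank 8, and its Smith normal form has invariant factors (1,1,1,1,1,1,1,1).

∂_2: C_2 → C_1 sends each 2-simplex [p,q,r] to [q,r] − [p,r] + [p,q]. For instance
  ∂[1,2,7] = [2,7] − [1,7] + [1,2],
  ∂[3,4,6] = [4,6] − [3,6] + [3,4].
As a 27×18 matrix over Z this has rank 18, with invariant factors (1,1,1,1,1,1,1,1,1,1,1,1,1,1,1,1,1,2).

Computing H_k = (kernel of ∂_k) / (image of ∂_{k+1}):

  H_0: rank C_0 − rank ∂_1 = 9 − 8 = 1, and the invariant factors of ∂_1 are all 1, so H_0 = Z.
  H_1: rank ker ∂_1 − rank ∂_2 = (27 − 8) − 18 = 1, and ∂_2 has invariant factor 2 > 1, so H_1 = Z ⊕ Z/2.
  H_2: rank ker ∂_2 − rank ∂_3 = (18 − 18) − 0 = 0, and there is no ∂_3, so H_2 = 0.

As a check, the Euler characteristic is 9 − 27 + 18 = 0, which agrees with 1 − 1 + 0 = 0.
(K is a triangulation of the Klein bottle.)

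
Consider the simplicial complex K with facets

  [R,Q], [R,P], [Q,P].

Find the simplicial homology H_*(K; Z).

H_0 = Z,  H_1 = Z.

Take the total order P < Q < R on the vertex set. Then K (dimension 1) consists of the simplices:

  0-simplices (3): P, Q, R
  1-simplices (3): PQ, PR, QR

giving chain groups C_0 ≅ Z^3, C_1 ≅ Z^3.

∂_1: C_1 → C_0 maps an edge to its endpoints' difference, ∂[p,q] = q − p. For instance
  ∂QR = R − Q.
As a 3×3 matrix over Z this has rank 2, with invariant factors (1,1).

Now H_k = ker ∂_k / im ∂_{k+1}, so:

  H_0: rank C_0 − rank ∂_1 = 3 − 2 = 1, and the invariant factors of ∂_1 are all 1, so H_0 = Z.
  H_1: rank ker ∂_1 − rank ∂_2 = (3 − 2) − 0 = 1, and there is no ∂_2, so H_1 = Z.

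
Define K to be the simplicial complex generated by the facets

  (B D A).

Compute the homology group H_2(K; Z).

Take the total order A < B < D on the vertex set. Then K (dimension 2) consists of the simplices:

  0-simplices (3): A, B, D
  1-simplices (3): AB, AD, BD
  2-simplices (1): ABD

Hence C_0 ≅ Z^3, C_1 ≅ Z^3, C_2 ≅ Z^1.

The boundary map ∂_1: C_1 → C_0 maps an edge to its endpoints' difference, ∂[p,q] = q − p. For instance
  ∂BD = D − B.
The 3×3 boundary matrix has rank 2 and Smith normal form diag(1,1).

∂_2: C_2 → C_1 maps a triangle to the signed sum of its edges. For instance
  ∂ABD = BD − AD + AB.
The resulting 3×1 matrix has rank 1, and its Smith normal form has invariant factors (1).

Computing H_k = (kernel of ∂_k) / (image of ∂_{k+1}):

  H_2: rank ker ∂_2 − rank ∂_3 = (1 − 1) − 0 = 0, and there is no ∂_3, so H_2 ≅ 0.

H_2 = 0.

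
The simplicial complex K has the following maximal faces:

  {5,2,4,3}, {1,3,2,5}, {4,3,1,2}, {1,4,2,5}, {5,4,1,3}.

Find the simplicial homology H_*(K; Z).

Order the vertices as 1 < 2 < 3 < 4 < 5. Listing each simplex with vertices in this order, K has dimension 3 with simplices:

  0-simplices (5): [1], [2], [3], [4], [5]
  1-simplices (10): [1,2], [1,3], [1,4], [1,5], [2,3], [2,4], [2,5], [3,4], [3,5], [4,5]
  2-simplices (10): [1,2,3], [1,2,4], [1,2,5], [1,3,4], [1,3,5], [1,4,5], [2,3,4], [2,3,5], [2,4,5], [3,4,5]
  3-simplices (5): [1,2,3,4], [1,2,3,5], [1,2,4,5], [1,3,4,5], [2,3,4,5]

Hence C_0 ≅ Z^5, C_1 ≅ Z^10, C_2 ≅ Z^10, C_3 ≅ Z^5.

∂_1: C_1 → C_0 is given by ∂[p,q] = [q] − [p]. For instance
  ∂[4,5] = [5] − [4].
The resulting 5×10 matrix has rank 4, and its Smith normal form has invariant factors (1,1,1,1).

∂_2: C_2 → C_1 acts by ∂[p,q,r] = [q,r] − [p,r] + [p,q]. For instance
  ∂[2,3,4] = [3,4] − [2,4] + [2,3],
  ∂[1,3,4] = [3,4] − [1,4] + [1,3].
As a 10×10 matrix over Z this has rank 6, with invariant factors (1,1,1,1,1,1).

The boundary map ∂_3: C_3 → C_2 sends each 3-simplex σ to the alternating sum Σ_i (−1)^i (σ with its i-th vertex removed). For instance
  ∂[1,3,4,5] = [3,4,5] − [1,4,5] + [1,3,5] − [1,3,4],
  ∂[1,2,3,5] = [2,3,5] − [1,3,5] + [1,2,5] − [1,2,3].
This gives a 10×5 integer matrix of rank 4; reducing to Smith normal form yields diagonal entries (1,1,1,1).

Computing H_k = (kernel of ∂_k) / (image of ∂_{k+1}):

  H_0: rank C_0 − rank ∂_1 = 5 − 4 = 1, and the invariant factors of ∂_1 are all 1, so H_0 = Z.
  H_1: rank ker ∂_1 − rank ∂_2 = (10 − 4) − 6 = 0, and the invariant factors of ∂_2 are all 1, so H_1 = 0.
  H_2: rank ker ∂_2 − rank ∂_3 = (10 − 6) − 4 = 0, and the invariant factors of ∂_3 are all 1, so H_2 = 0.
  H_3: rank ker ∂_3 − rank ∂_4 = (5 − 4) − 0 = 1, and there is no ∂_4, so H_3 = Z.

H_0 = Z,  H_1 = 0,  H_2 = 0,  H_3 = Z.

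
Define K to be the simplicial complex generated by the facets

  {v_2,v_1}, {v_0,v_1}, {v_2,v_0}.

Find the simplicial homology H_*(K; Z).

H_0 ≅ Z,  H_1 ≅ Z.

K has 3 vertices, 3 edges.
rank ∂_0 = 0, rank ∂_1 = 2 ⇒ b_0 = 3 − 0 − 2 = 1; all invariant factors of ∂_1 are 1 so no torsion. So H_0 ≅ Z.
rank ∂_1 = 2, rank ∂_2 = 0 ⇒ b_1 = 3 − 2 − 0 = 1. So H_1 ≅ Z.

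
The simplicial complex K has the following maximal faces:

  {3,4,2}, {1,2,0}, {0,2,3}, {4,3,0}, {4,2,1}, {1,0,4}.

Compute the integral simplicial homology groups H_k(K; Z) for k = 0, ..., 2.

We work with the vertex ordering 0 < 1 < 2 < 3 < 4. The simplices of K, each written with vertices in increasing order, are:

  0-simplices (5): [0], [1], [2], [3], [4]
  1-simplices (9): [0,1], [0,2], [0,3], [0,4], [1,2], [1,4], [2,3], [2,4], [3,4]
  2-simplices (6): [0,1,2], [0,1,4], [0,2,3], [0,3,4], [1,2,4], [2,3,4]

giving chain groups C_0 ≅ Z^5, C_1 ≅ Z^9, C_2 ≅ Z^6.

∂_1: C_1 → C_0 is given by ∂[p,q] = [q] − [p]. For instance
  ∂[2,4] = [4] − [2].
The resulting 5×9 matrix has rank 4, and its Smith normal form has invariant factors (1,1,1,1).

Boundary ∂_2: C_2 → C_1 sends each 2-simplex [p,q,r] to [q,r] − [p,r] + [p,q]. For instance
  ∂[0,3,4] = [3,4] − [0,4] + [0,3],
  ∂[2,3,4] = [3,4] − [2,4] + [2,3].
This gives a 9×6 integer matrix of rank 5; reducing to Smith normal form yields diagonal entries (1,1,1,1,1).

Now H_k = ker ∂_k / im ∂_{k+1}, so:

  H_0: rank C_0 − rank ∂_1 = 5 − 4 = 1, and the invariant factors of ∂_1 are all 1, so H_0 = Z.
  H_1: rank ker ∂_1 − rank ∂_2 = (9 − 4) − 5 = 0, and the invariant factors of ∂_2 are all 1, so H_1 = 0.
  H_2: rank ker ∂_2 − rank ∂_3 = (6 − 5) − 0 = 1, and there is no ∂_3, so H_2 = Z.

As a check, the Euler characteristic is 5 − 9 + 6 = 2, which agrees with 1 − 0 + 1 = 2.

H_0 ≅ Z,  H_1 = 0,  H_2 ≅ Z.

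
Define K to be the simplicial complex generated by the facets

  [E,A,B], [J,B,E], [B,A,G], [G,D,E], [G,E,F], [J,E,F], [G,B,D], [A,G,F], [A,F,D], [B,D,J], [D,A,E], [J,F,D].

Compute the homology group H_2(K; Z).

K has 7 vertices, 18 edges, 12 triangles.
rank ∂_2 = 12, rank ∂_3 = 0 ⇒ b_2 = 12 − 12 − 0 = 0. So H_2 ≅ 0.

H_2 ≅ 0.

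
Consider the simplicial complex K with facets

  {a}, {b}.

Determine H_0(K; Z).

H_0 = Z^2.

K has 2 vertices.
rank ∂_0 = 0, rank ∂_1 = 0 ⇒ b_0 = 2 − 0 − 0 = 2. So H_0 = Z^2.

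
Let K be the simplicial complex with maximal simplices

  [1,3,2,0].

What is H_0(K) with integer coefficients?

H_0 ≅ Z.

Take the total order 0 < 1 < 2 < 3 on the vertex set. Then K (dimension 3) consists of the simplices:

  0-simplices (4): [0], [1], [2], [3]
  1-simplices (6): [0,1], [0,2], [0,3], [1,2], [1,3], [2,3]
  2-simplices (4): [0,1,2], [0,1,3], [0,2,3], [1,2,3]
  3-simplices (1): [0,1,2,3]

so the chain groups are C_0 ≅ Z^4, C_1 ≅ Z^6, C_2 ≅ Z^4, C_3 ≅ Z^1.

∂_1: C_1 → C_0 sends each edge [p,q] (with p < q) to q − p.
This gives a 4×6 integer matrix of rank 3; reducing to Smith normal form yields diagonal entries (1,1,1).

Boundary ∂_2: C_2 → C_1 acts by ∂[p,q,r] = [q,r] − [p,r] + [p,q]. For instance
  ∂[0,2,3] = [2,3] − [0,3] + [0,2],
  ∂[1,2,3] = [2,3] − [1,3] + [1,2].
This gives a 6×4 integer matrix of rank 3; reducing to Smith normal form yields diagonal entries (1,1,1).

∂_3: C_3 → C_2 sends each 3-simplex σ to the alternating sum Σ_i (−1)^i (σ with its i-th vertex removed). For instance
  ∂[0,1,2,3] = [1,2,3] − [0,2,3] + [0,1,3] − [0,1,2].
The 4×1 boundary matrix has rank 1 and Smith normal form diag(1).

Reading off H_k = ker ∂_k / im ∂_{k+1}:

  H_0: rank C_0 − rank ∂_1 = 4 − 3 = 1, and the invariant factors of ∂_1 are all 1, so H_0 = Z.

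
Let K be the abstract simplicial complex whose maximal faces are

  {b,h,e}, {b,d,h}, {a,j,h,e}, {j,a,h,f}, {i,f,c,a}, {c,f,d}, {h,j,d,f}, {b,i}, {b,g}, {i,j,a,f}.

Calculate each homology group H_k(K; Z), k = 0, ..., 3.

H_0 ≅ Z,  H_1 ≅ Z,  H_2 = 0,  H_3 = 0.

Fix the vertex order a < b < c < d < e < f < g < h < i < j and write every simplex with vertices in increasing order. Then dim K = 3 and the simplices of K are:

  0-simplices (10): a, b, c, d, e, f, g, h, i, j
  1-simplices (24): ac, ae, af, ah, ai, aj, bd, be, bg, bh, bi, cd, cf, ci, df, dh, dj, eh, ej, fh, fi, fj, hj, ij
  2-simplices (19): acf, aci, aeh, aej, afh, afi, afj, ahj, aij, bdh, beh, cdf, cfi, dfh, dfj, dhj, ehj, fhj, fij
  3-simplices (5): acfi, aehj, afhj, afij, dfhj

Hence C_0 ≅ Z^10, C_1 ≅ Z^24, C_2 ≅ Z^19, C_3 ≅ Z^5.

∂_1: C_1 → C_0 sends each edge [p,q] (with p < q) to q − p. For instance
  ∂be = e − b.
As a 10×24 matrix over Z this has rank 9, with invariant factors (1,1,1,1,1,1,1,1,1).

∂_2: C_2 → C_1 sends each 2-simplex [p,q,r] to [q,r] − [p,r] + [p,q]. For instance
  ∂cfi = fi − ci + cf,
  ∂acf = cf − af + ac.
This gives a 24×19 integer matrix of rank 14; reducing to Smith normal form yields diagonal entries (1,1,1,1,1,1,1,1,1,1,1,1,1,1).

The boundary map ∂_3: C_3 → C_2 sends each 3-simplex σ to the alternating sum Σ_i (−1)^i (σ with its i-th vertex removed). For instance
  ∂afij = fij − aij + afj − afi,
  ∂afhj = fhj − ahj + afj − afh.
This gives a 19×5 integer matrix of rank 5; reducing to Smith normal form yields diagonal entries (1,1,1,1,1).

Reading off H_k = ker ∂_k / im ∂_{k+1}:

  H_0: rank C_0 − rank ∂_1 = 10 − 9 = 1, and the invariant factors of ∂_1 are all 1, so H_0 ≅ Z.
  H_1: rank ker ∂_1 − rank ∂_2 = (24 − 9) − 14 = 1, and the invariant factors of ∂_2 are all 1, so H_1 ≅ Z.
  H_2: rank ker ∂_2 − rank ∂_3 = (19 − 14) − 5 = 0, and the invariant factors of ∂_3 are all 1, so H_2 ≅ 0.
  H_3: rank ker ∂_3 − rank ∂_4 = (5 − 5) − 0 = 0, and there is no ∂_4, so H_3 ≅ 0.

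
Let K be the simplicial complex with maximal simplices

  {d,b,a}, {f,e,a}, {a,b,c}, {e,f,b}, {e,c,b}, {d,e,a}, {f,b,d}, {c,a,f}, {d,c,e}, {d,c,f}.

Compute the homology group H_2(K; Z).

H_2 ≅ 0.

Order the vertices as a < b < c < d < e < f. Listing each simplex with vertices in this order, K has dimension 2 with simplices:

  0-simplices (6): a, b, c, d, e, f
  1-simplices (15): ab, ac, ad, ae, af, bc, bd, be, bf, cd, ce, cf, de, df, ef
  2-simplices (10): abc, abd, acf, ade, aef, bce, bdf, bef, cde, cdf

giving chain groups C_0 ≅ Z^6, C_1 ≅ Z^15, C_2 ≅ Z^10.

∂_1: C_1 → C_0 sends each edge [p,q] (with p < q) to q − p.
This gives a 6×15 integer matrix of rank 5; reducing to Smith normal form yields diagonal entries (1,1,1,1,1).

∂_2: C_2 → C_1 sends each 2-simplex [p,q,r] to [q,r] − [p,r] + [p,q]. For instance
  ∂cde = de − ce + cd,
  ∂cdf = df − cf + cd.
The resulting 15×10 matrix has rank 10, and its Smith normal form has invariant factors (1,1,1,1,1,1,1,1,1,2).

Reading off H_k = ker ∂_k / im ∂_{k+1}:

  H_2: rank ker ∂_2 − rank ∂_3 = (10 − 10) − 0 = 0, and there is no ∂_3, so H_2 ≅ 0.

(K is a triangulation of the real projective plane RP^2.)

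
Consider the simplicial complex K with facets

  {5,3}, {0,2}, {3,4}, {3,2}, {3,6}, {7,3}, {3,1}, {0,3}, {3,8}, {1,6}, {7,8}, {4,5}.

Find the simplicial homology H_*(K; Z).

H_0 = Z,  H_1 = Z^4.

Fix the vertex order 0 < 1 < 2 < 3 < 4 < 5 < 6 < 7 < 8 and write every simplex with vertices in increasing order. Then dim K = 1 and the simplices of K are:

  0-simplices (9): [0], [1], [2], [3], [4], [5], [6], [7], [8]
  1-simplices (12): [0,2], [0,3], [1,3], [1,6], [2,3], [3,4], [3,5], [3,6], [3,7], [3,8], [4,5], [7,8]

Hence C_0 ≅ Z^9, C_1 ≅ Z^12.

∂_1: C_1 → C_0 sends each edge [p,q] (with p < q) to q − p.
The resulting 9×12 matrix has rank 8, and its Smith normal form has invariant factors (1,1,1,1,1,1,1,1).

From H_k ≅ ker(∂_k) / im(∂_{k+1}) we obtain:

  H_0: rank C_0 − rank ∂_1 = 9 − 8 = 1, and the invariant factors of ∂_1 are all 1, so H_0 = Z.
  H_1: rank ker ∂_1 − rank ∂_2 = (12 − 8) − 0 = 4, and there is no ∂_2, so H_1 = Z^4.

(K is a triangulation of a wedge of 4 circles.)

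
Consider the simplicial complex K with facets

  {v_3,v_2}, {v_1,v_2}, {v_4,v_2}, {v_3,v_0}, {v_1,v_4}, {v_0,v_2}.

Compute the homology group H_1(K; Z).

H_1 ≅ Z^2.

Take the total order v_0 < v_1 < v_2 < v_3 < v_4 on the vertex set. Then K (dimension 1) consists of the simplices:

  0-simplices (5): [v_0], [v_1], [v_2], [v_3], [v_4]
  1-simplices (6): [v_0,v_2], [v_0,v_3], [v_1,v_2], [v_1,v_4], [v_2,v_3], [v_2,v_4]

so the chain groups are C_0 ≅ Z^5, C_1 ≅ Z^6.

Boundary ∂_1: C_1 → C_0 is given by ∂[p,q] = [q] − [p].
As a 5×6 matrix over Z this has rank 4, with invariant factors (1,1,1,1).

From H_k ≅ ker(∂_k) / im(∂_{k+1}) we obtain:

  H_1: rank ker ∂_1 − rank ∂_2 = (6 − 4) − 0 = 2, and there is no ∂_2, so H_1 ≅ Z^2.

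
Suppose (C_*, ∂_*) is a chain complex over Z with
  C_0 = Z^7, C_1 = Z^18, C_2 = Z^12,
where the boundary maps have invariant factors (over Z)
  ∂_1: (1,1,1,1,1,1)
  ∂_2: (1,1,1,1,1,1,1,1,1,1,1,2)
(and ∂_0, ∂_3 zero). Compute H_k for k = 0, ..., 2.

H_0 ≅ Z,  H_1 ≅ Z_2,  H_2 = 0.

H_0: b_0 = 7 − 0 − 6 = 1; torsion from ∂_1 factors > 1: none. So H_0 ≅ Z.
H_1: b_1 = 18 − 6 − 12 = 0; torsion from ∂_2 factors > 1: [2]. So H_1 ≅ Z_2.
H_2: b_2 = 12 − 12 − 0 = 0; torsion from ∂_3 factors > 1: none. So H_2 ≅ 0.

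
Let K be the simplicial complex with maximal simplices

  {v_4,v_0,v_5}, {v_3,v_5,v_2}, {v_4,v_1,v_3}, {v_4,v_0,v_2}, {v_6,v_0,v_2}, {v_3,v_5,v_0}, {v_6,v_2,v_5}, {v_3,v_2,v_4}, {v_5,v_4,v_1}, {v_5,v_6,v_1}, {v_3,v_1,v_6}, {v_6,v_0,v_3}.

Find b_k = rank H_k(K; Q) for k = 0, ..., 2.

K has 7 vertices, 18 edges, 12 triangles.
rank ∂_0 = 0, rank ∂_1 = 6 ⇒ b_0 = 7 − 0 − 6 = 1; all invariant factors of ∂_1 are 1 so no torsion. So H_0 ≅ Z.
rank ∂_1 = 6, rank ∂_2 = 12 ⇒ b_1 = 18 − 6 − 12 = 0; ∂_2 has invariant factor(s) [2] giving torsion. So H_1 ≅ Z/2.
rank ∂_2 = 12, rank ∂_3 = 0 ⇒ b_2 = 12 − 12 − 0 = 0. So H_2 ≅ 0.

b_0 = 1, b_1 = 0, b_2 = 0.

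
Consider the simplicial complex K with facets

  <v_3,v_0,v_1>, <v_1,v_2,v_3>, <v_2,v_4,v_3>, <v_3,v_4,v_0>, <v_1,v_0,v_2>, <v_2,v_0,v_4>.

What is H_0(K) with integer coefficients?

Fix the vertex order v_0 < v_1 < v_2 < v_3 < v_4 and write every simplex with vertices in increasing order. Then dim K = 2 and the simplices of K are:

  0-simplices (5): [v_0], [v_1], [v_2], [v_3], [v_4]
  1-simplices (9): [v_0,v_1], [v_0,v_2], [v_0,v_3], [v_0,v_4], [v_1,v_2], [v_1,v_3], [v_2,v_3], [v_2,v_4], [v_3,v_4]
  2-simplices (6): [v_0,v_1,v_2], [v_0,v_1,v_3], [v_0,v_2,v_4], [v_0,v_3,v_4], [v_1,v_2,v_3], [v_2,v_3,v_4]

so the chain groups are C_0 ≅ Z^5, C_1 ≅ Z^9, C_2 ≅ Z^6.

The boundary map ∂_1: C_1 → C_0 is given by ∂[p,q] = [q] − [p]. For instance
  ∂[v_1,v_3] = [v_3] − [v_1].
As a 5×9 matrix over Z this has rank 4, with invariant factors (1,1,1,1).

The boundary map ∂_2: C_2 → C_1 sends each 2-simplex [p,q,r] to [q,r] − [p,r] + [p,q]. For instance
  ∂[v_0,v_2,v_4] = [v_2,v_4] − [v_0,v_4] + [v_0,v_2],
  ∂[v_1,v_2,v_3] = [v_2,v_3] − [v_1,v_3] + [v_1,v_2].
This gives a 9×6 integer matrix of rank 5; reducing to Smith normal form yields diagonal entries (1,1,1,1,1).

From H_k ≅ ker(∂_k) / im(∂_{k+1}) we obtain:

  H_0: rank C_0 − rank ∂_1 = 5 − 4 = 1, and the invariant factors of ∂_1 are all 1, so H_0 ≅ Z.

(K is a triangulation of the 2-sphere S^2.)

H_0 = Z.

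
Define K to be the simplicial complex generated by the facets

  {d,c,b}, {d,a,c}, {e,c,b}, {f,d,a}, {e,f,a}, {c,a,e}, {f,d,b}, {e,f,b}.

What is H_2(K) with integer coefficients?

Take the total order a < b < c < d < e < f on the vertex set. Then K (dimension 2) consists of the simplices:

  0-simplices (6): a, b, c, d, e, f
  1-simplices (12): ac, ad, ae, af, bc, bd, be, bf, cd, ce, df, ef
  2-simplices (8): acd, ace, adf, aef, bcd, bce, bdf, bef

Hence C_0 ≅ Z^6, C_1 ≅ Z^12, C_2 ≅ Z^8.

∂_1: C_1 → C_0 is given by ∂[p,q] = [q] − [p]. For instance
  ∂ac = c − a.
The 6×12 boundary matrix has rank 5 and Smith normal form diag(1,1,1,1,1).

∂_2: C_2 → C_1 sends each 2-simplex [p,q,r] to [q,r] − [p,r] + [p,q]. For instance
  ∂acd = cd − ad + ac,
  ∂bcd = cd − bd + bc.
The 12×8 boundary matrix has rank 7 and Smith normal form diag(1,1,1,1,1,1,1).

Reading off H_k = ker ∂_k / im ∂_{k+1}:

  H_2: rank ker ∂_2 − rank ∂_3 = (8 − 7) − 0 = 1, and there is no ∂_3, so H_2 ≅ Z.

H_2 = Z.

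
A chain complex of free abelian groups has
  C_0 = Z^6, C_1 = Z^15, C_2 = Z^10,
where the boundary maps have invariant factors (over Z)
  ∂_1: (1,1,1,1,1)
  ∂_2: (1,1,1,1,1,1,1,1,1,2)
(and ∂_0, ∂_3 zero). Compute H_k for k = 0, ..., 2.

H_0 = Z,  H_1 = Z/2,  H_2 = 0.

H_0: b_0 = 6 − 0 − 5 = 1; torsion from ∂_1 factors > 1: none. So H_0 = Z.
H_1: b_1 = 15 − 5 − 10 = 0; torsion from ∂_2 factors > 1: [2]. So H_1 = Z/2.
H_2: b_2 = 10 − 10 − 0 = 0; torsion from ∂_3 factors > 1: none. So H_2 = 0.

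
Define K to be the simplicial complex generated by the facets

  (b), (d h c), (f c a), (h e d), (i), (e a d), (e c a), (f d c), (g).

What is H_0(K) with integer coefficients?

Take the total order a < b < c < d < e < f < g < h < i on the vertex set. Then K (dimension 2) consists of the simplices:

  0-simplices (9): a, b, c, d, e, f, g, h, i
  1-simplices (12): ac, ad, ae, af, cd, ce, cf, ch, de, df, dh, eh
  2-simplices (6): ace, acf, ade, cdf, cdh, deh

so the chain groups are C_0 ≅ Z^9, C_1 ≅ Z^12, C_2 ≅ Z^6.

The boundary map ∂_1: C_1 → C_0 sends each edge [p,q] (with p < q) to q − p.
The 9×12 boundary matrix has rank 5 and Smith normal form diag(1,1,1,1,1).

Boundary ∂_2: C_2 → C_1 maps a triangle to the signed sum of its edges. For instance
  ∂deh = eh − dh + de,
  ∂acf = cf − af + ac.
The resulting 12×6 matrix has rank 6, and its Smith normal form has invariant factors (1,1,1,1,1,1).

From H_k ≅ ker(∂_k) / im(∂_{k+1}) we obtain:

  H_0: rank C_0 − rank ∂_1 = 9 − 5 = 4, and the invariant factors of ∂_1 are all 1, so H_0 = Z^4.

(K is a triangulation of the disjoint union of the cylinder S^1 x I and a set of 3 points.)

H_0 = Z^4.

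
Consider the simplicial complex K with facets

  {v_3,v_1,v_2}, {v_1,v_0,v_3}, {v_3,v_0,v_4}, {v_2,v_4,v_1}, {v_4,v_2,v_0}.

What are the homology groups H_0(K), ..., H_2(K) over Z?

Order the vertices as v_0 < v_1 < v_2 < v_3 < v_4. Listing each simplex with vertices in this order, K has dimension 2 with simplices:

  0-simplices (5): [v_0], [v_1], [v_2], [v_3], [v_4]
  1-simplices (10): [v_0,v_1], [v_0,v_2], [v_0,v_3], [v_0,v_4], [v_1,v_2], [v_1,v_3], [v_1,v_4], [v_2,v_3], [v_2,v_4], [v_3,v_4]
  2-simplices (5): [v_0,v_1,v_3], [v_0,v_2,v_4], [v_0,v_3,v_4], [v_1,v_2,v_3], [v_1,v_2,v_4]

giving chain groups C_0 ≅ Z^5, C_1 ≅ Z^10, C_2 ≅ Z^5.

∂_1: C_1 → C_0 maps an edge to its endpoints' difference, ∂[p,q] = q − p. For instance
  ∂[v_2,v_4] = [v_4] − [v_2].
This gives a 5×10 integer matrix of rank 4; reducing to Smith normal form yields diagonal entries (1,1,1,1).

The boundary map ∂_2: C_2 → C_1 maps a triangle to the signed sum of its edges. For instance
  ∂[v_1,v_2,v_4] = [v_2,v_4] − [v_1,v_4] + [v_1,v_2],
  ∂[v_0,v_3,v_4] = [v_3,v_4] − [v_0,v_4] + [v_0,v_3].
The 10×5 boundary matrix has rank 5 and Smith normal form diag(1,1,1,1,1).

From H_k ≅ ker(∂_k) / im(∂_{k+1}) we obtain:

  H_0: rank C_0 − rank ∂_1 = 5 − 4 = 1, and the invariant factors of ∂_1 are all 1, so H_0 ≅ Z.
  H_1: rank ker ∂_1 − rank ∂_2 = (10 − 4) − 5 = 1, and the invariant factors of ∂_2 are all 1, so H_1 ≅ Z.
  H_2: rank ker ∂_2 − rank ∂_3 = (5 − 5) − 0 = 0, and there is no ∂_3, so H_2 ≅ 0.

H_0 ≅ Z,  H_1 ≅ Z,  H_2 = 0.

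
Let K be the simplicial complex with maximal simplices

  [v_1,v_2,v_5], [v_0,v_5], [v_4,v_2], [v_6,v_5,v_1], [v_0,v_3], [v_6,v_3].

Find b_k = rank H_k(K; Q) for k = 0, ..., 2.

Order the vertices as v_0 < v_1 < v_2 < v_3 < v_4 < v_5 < v_6. Listing each simplex with vertices in this order, K has dimension 2 with simplices:

  0-simplices (7): [v_0], [v_1], [v_2], [v_3], [v_4], [v_5], [v_6]
  1-simplices (9): [v_0,v_3], [v_0,v_5], [v_1,v_2], [v_1,v_5], [v_1,v_6], [v_2,v_4], [v_2,v_5], [v_3,v_6], [v_5,v_6]
  2-simplices (2): [v_1,v_2,v_5], [v_1,v_5,v_6]

giving chain groups C_0 ≅ Z^7, C_1 ≅ Z^9, C_2 ≅ Z^2.

Boundary ∂_1: C_1 → C_0 sends each edge [p,q] (with p < q) to q − p. For instance
  ∂[v_1,v_2] = [v_2] − [v_1].
As a 7×9 matrix over Z this has rank 6, with invariant factors (1,1,1,1,1,1).

The boundary map ∂_2: C_2 → C_1 maps a triangle to the signed sum of its edges. For instance
  ∂[v_1,v_5,v_6] = [v_5,v_6] − [v_1,v_6] + [v_1,v_5],
  ∂[v_1,v_2,v_5] = [v_2,v_5] − [v_1,v_5] + [v_1,v_2].
This gives a 9×2 integer matrix of rank 2; reducing to Smith normal form yields diagonal entries (1,1).

Now H_k = ker ∂_k / im ∂_{k+1}, so:

  H_0: rank C_0 − rank ∂_1 = 7 − 6 = 1, and the invariant factors of ∂_1 are all 1, so H_0 = Z.
  H_1: rank ker ∂_1 − rank ∂_2 = (9 − 6) − 2 = 1, and the invariant factors of ∂_2 are all 1, so H_1 = Z.
  H_2: rank ker ∂_2 − rank ∂_3 = (2 − 2) − 0 = 0, and there is no ∂_3, so H_2 = 0.

As a check, the Euler characteristic is 7 − 9 + 2 = 0, which agrees with 1 − 1 + 0 = 0.

Hence the Betti numbers are b_0 = 1, b_1 = 1, b_2 = 0.

b_0 = 1, b_1 = 1, b_2 = 0.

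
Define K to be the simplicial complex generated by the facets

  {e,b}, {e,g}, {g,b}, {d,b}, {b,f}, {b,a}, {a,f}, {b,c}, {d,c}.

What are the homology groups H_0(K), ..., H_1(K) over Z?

H_0 = Z,  H_1 = Z^3.

Fix the vertex order a < b < c < d < e < f < g and write every simplex with vertices in increasing order. Then dim K = 1 and the simplices of K are:

  0-simplices (7): a, b, c, d, e, f, g
  1-simplices (9): ab, af, bc, bd, be, bf, bg, cd, eg

so the chain groups are C_0 ≅ Z^7, C_1 ≅ Z^9.

Boundary ∂_1: C_1 → C_0 is given by ∂[p,q] = [q] − [p]. For instance
  ∂af = f − a.
The resulting 7×9 matrix has rank 6, and its Smith normal form has invariant factors (1,1,1,1,1,1).

Now H_k = ker ∂_k / im ∂_{k+1}, so:

  H_0: rank C_0 − rank ∂_1 = 7 − 6 = 1, and the invariant factors of ∂_1 are all 1, so H_0 ≅ Z.
  H_1: rank ker ∂_1 − rank ∂_2 = (9 − 6) − 0 = 3, and there is no ∂_2, so H_1 ≅ Z^3.

As a check, the Euler characteristic is 7 − 9 = -2, which agrees with 1 − 3 = -2.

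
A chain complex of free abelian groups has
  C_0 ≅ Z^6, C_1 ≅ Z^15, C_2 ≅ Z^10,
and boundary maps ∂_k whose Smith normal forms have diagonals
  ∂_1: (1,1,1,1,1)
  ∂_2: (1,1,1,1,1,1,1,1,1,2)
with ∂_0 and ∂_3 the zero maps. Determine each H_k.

H_0 = Z,  H_1 = Z/2,  H_2 = 0.

H_0: b_0 = 6 − 0 − 5 = 1; torsion from ∂_1 factors > 1: none. So H_0 = Z.
H_1: b_1 = 15 − 5 − 10 = 0; torsion from ∂_2 factors > 1: [2]. So H_1 = Z/2.
H_2: b_2 = 10 − 10 − 0 = 0; torsion from ∂_3 factors > 1: none. So H_2 = 0.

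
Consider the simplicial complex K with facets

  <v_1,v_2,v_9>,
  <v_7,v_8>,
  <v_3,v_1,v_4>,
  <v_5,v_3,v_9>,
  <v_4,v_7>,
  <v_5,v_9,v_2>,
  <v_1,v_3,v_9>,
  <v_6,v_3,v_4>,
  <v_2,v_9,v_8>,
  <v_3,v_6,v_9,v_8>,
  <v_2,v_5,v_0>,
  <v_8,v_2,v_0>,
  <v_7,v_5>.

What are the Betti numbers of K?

b_0 = 1, b_1 = 2, b_2 = 0, b_3 = 0.

Take the total order v_0 < v_1 < v_2 < v_3 < v_4 < v_5 < v_6 < v_7 < v_8 < v_9 on the vertex set. Then K (dimension 3) consists of the simplices:

  0-simplices (10): [v_0], [v_1], [v_2], [v_3], [v_4], [v_5], [v_6], [v_7], [v_8], [v_9]
  1-simplices (23): (23 of them)
  2-simplices (13): (13 of them)
  3-simplices (1): [v_3,v_6,v_8,v_9]

giving chain groups C_0 ≅ Z^10, C_1 ≅ Z^23, C_2 ≅ Z^13, C_3 ≅ Z^1.

∂_1: C_1 → C_0 is given by ∂[p,q] = [q] − [p].
The resulting 10×23 matrix has rank 9, and its Smith normal form has invariant factors (1,1,1,1,1,1,1,1,1).

∂_2: C_2 → C_1 maps a triangle to the signed sum of its edges. For instance
  ∂[v_1,v_3,v_4] = [v_3,v_4] − [v_1,v_4] + [v_1,v_3],
  ∂[v_2,v_5,v_9] = [v_5,v_9] − [v_2,v_9] + [v_2,v_5].
This gives a 23×13 integer matrix of rank 12; reducing to Smith normal form yields diagonal entries (1,1,1,1,1,1,1,1,1,1,1,1).

∂_3: C_3 → C_2 sends each 3-simplex σ to the alternating sum Σ_i (−1)^i (σ with its i-th vertex removed). For instance
  ∂[v_3,v_6,v_8,v_9] = [v_6,v_8,v_9] − [v_3,v_8,v_9] + [v_3,v_6,v_9] − [v_3,v_6,v_8].
The resulting 13×1 matrix has rank 1, and its Smith normal form has invariant factors (1).

Computing H_k = (kernel of ∂_k) / (image of ∂_{k+1}):

  H_0: rank C_0 − rank ∂_1 = 10 − 9 = 1, and the invariant factors of ∂_1 are all 1, so H_0 ≅ Z.
  H_1: rank ker ∂_1 − rank ∂_2 = (23 − 9) − 12 = 2, and the invariant factors of ∂_2 are all 1, so H_1 ≅ Z^2.
  H_2: rank ker ∂_2 − rank ∂_3 = (13 − 12) − 1 = 0, and the invariant factors of ∂_3 are all 1, so H_2 ≅ 0.
  H_3: rank ker ∂_3 − rank ∂_4 = (1 − 1) − 0 = 0, and there is no ∂_4, so H_3 ≅ 0.

Hence the Betti numbers are b_0 = 1, b_1 = 2, b_2 = 0, b_3 = 0.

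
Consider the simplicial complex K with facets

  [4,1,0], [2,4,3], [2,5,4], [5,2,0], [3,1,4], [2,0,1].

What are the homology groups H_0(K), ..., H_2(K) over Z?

K has 6 vertices, 12 edges, 6 triangles.
rank ∂_0 = 0, rank ∂_1 = 5 ⇒ b_0 = 6 − 0 − 5 = 1; all invariant factors of ∂_1 are 1 so no torsion. So H_0 ≅ Z.
rank ∂_1 = 5, rank ∂_2 = 6 ⇒ b_1 = 12 − 5 − 6 = 1; all invariant factors of ∂_2 are 1 so no torsion. So H_1 ≅ Z.
rank ∂_2 = 6, rank ∂_3 = 0 ⇒ b_2 = 6 − 6 − 0 = 0. So H_2 ≅ 0.

H_0 = Z,  H_1 = Z,  H_2 = 0.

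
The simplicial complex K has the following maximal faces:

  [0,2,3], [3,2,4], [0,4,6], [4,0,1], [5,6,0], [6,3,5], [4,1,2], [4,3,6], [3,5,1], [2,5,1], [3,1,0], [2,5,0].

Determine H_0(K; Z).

Order the vertices as 0 < 1 < 2 < 3 < 4 < 5 < 6. Listing each simplex with vertices in this order, K has dimension 2 with simplices:

  0-simplices (7): [0], [1], [2], [3], [4], [5], [6]
  1-simplices (18): [0,1], [0,2], [0,3], [0,4], [0,5], [0,6], [1,2], [1,3], [1,4], [1,5], [2,3], [2,4], [2,5], [3,4], [3,5], [3,6], [4,6], [5,6]
  2-simplices (12): [0,1,3], [0,1,4], [0,2,3], [0,2,5], [0,4,6], [0,5,6], [1,2,4], [1,2,5], [1,3,5], [2,3,4], [3,4,6], [3,5,6]

so the chain groups are C_0 ≅ Z^7, C_1 ≅ Z^18, C_2 ≅ Z^12.

Boundary ∂_1: C_1 → C_0 is given by ∂[p,q] = [q] − [p]. For instance
  ∂[2,3] = [3] − [2].
As a 7×18 matrix over Z this has rank 6, with invariant factors (1,1,1,1,1,1).

The boundary map ∂_2: C_2 → C_1 sends each 2-simplex [p,q,r] to [q,r] − [p,r] + [p,q]. For instance
  ∂[3,4,6] = [4,6] − [3,6] + [3,4],
  ∂[1,3,5] = [3,5] − [1,5] + [1,3].
As a 18×12 matrix over Z this has rank 12, with invariant factors (1,1,1,1,1,1,1,1,1,1,1,2).

From H_k ≅ ker(∂_k) / im(∂_{k+1}) we obtain:

  H_0: rank C_0 − rank ∂_1 = 7 − 6 = 1, and the invariant factors of ∂_1 are all 1, so H_0 ≅ Z.

H_0 ≅ Z.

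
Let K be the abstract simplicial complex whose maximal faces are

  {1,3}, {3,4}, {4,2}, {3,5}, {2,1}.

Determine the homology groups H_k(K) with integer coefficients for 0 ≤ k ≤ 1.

H_0 ≅ Z,  H_1 ≅ Z.

We work with the vertex ordering 1 < 2 < 3 < 4 < 5. The simplices of K, each written with vertices in increasing order, are:

  0-simplices (5): [1], [2], [3], [4], [5]
  1-simplices (5): [1,2], [1,3], [2,4], [3,4], [3,5]

so the chain groups are C_0 ≅ Z^5, C_1 ≅ Z^5.

∂_1: C_1 → C_0 is given by ∂[p,q] = [q] − [p].
The 5×5 boundary matrix has rank 4 and Smith normal form diag(1,1,1,1).

Computing H_k = (kernel of ∂_k) / (image of ∂_{k+1}):

  H_0: rank C_0 − rank ∂_1 = 5 − 4 = 1, and the invariant factors of ∂_1 are all 1, so H_0 ≅ Z.
  H_1: rank ker ∂_1 − rank ∂_2 = (5 − 4) − 0 = 1, and there is no ∂_2, so H_1 ≅ Z.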